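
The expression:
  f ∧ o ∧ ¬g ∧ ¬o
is never true.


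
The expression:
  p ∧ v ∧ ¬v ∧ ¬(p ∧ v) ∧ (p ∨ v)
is never true.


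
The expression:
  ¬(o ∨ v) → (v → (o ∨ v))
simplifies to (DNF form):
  True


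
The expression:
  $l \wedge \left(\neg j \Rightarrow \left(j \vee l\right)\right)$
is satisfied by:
  {l: True}


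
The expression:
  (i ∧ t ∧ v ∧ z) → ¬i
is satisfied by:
  {v: False, t: False, z: False, i: False}
  {i: True, v: False, t: False, z: False}
  {z: True, v: False, t: False, i: False}
  {i: True, z: True, v: False, t: False}
  {t: True, i: False, v: False, z: False}
  {i: True, t: True, v: False, z: False}
  {z: True, t: True, i: False, v: False}
  {i: True, z: True, t: True, v: False}
  {v: True, z: False, t: False, i: False}
  {i: True, v: True, z: False, t: False}
  {z: True, v: True, i: False, t: False}
  {i: True, z: True, v: True, t: False}
  {t: True, v: True, z: False, i: False}
  {i: True, t: True, v: True, z: False}
  {z: True, t: True, v: True, i: False}


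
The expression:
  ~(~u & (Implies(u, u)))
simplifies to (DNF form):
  u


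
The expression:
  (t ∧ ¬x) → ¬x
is always true.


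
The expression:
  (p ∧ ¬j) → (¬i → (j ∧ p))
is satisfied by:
  {i: True, j: True, p: False}
  {i: True, p: False, j: False}
  {j: True, p: False, i: False}
  {j: False, p: False, i: False}
  {i: True, j: True, p: True}
  {i: True, p: True, j: False}
  {j: True, p: True, i: False}


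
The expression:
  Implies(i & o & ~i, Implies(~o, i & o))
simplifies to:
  True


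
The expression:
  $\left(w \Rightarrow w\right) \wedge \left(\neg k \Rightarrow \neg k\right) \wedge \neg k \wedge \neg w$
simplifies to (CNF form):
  $\neg k \wedge \neg w$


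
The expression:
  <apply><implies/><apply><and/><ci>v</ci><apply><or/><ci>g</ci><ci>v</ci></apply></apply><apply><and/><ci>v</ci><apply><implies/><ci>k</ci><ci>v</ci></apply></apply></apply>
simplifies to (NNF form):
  <true/>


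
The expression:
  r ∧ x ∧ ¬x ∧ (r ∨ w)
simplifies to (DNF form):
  False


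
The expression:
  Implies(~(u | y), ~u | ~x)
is always true.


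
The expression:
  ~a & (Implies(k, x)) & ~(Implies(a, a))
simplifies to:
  False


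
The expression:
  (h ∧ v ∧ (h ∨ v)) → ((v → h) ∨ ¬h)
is always true.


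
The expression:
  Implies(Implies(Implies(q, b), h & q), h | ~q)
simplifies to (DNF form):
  b | h | ~q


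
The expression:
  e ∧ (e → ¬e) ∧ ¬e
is never true.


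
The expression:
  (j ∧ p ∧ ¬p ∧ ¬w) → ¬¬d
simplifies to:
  True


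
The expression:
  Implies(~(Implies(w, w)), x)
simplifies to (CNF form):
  True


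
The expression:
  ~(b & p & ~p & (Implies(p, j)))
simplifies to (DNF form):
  True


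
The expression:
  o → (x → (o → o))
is always true.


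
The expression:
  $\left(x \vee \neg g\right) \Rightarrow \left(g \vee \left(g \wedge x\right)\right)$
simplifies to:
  $g$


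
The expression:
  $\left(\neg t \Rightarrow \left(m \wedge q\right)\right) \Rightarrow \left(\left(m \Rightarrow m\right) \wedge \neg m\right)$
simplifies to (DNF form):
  $\left(\neg q \wedge \neg t\right) \vee \neg m$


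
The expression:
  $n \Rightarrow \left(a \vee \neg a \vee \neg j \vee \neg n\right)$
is always true.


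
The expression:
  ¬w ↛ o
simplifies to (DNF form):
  ¬o ∧ ¬w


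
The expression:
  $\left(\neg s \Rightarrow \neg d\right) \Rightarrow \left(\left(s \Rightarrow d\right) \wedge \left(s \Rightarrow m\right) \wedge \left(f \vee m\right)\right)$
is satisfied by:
  {d: True, f: True, m: True, s: False}
  {d: True, m: True, s: False, f: False}
  {d: True, f: True, m: False, s: False}
  {d: True, m: False, s: False, f: False}
  {f: True, m: True, s: False, d: False}
  {m: True, f: False, s: False, d: False}
  {f: True, m: False, s: False, d: False}
  {f: True, s: True, d: True, m: True}
  {s: True, d: True, m: True, f: False}


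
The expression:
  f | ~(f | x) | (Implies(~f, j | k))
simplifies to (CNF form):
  f | j | k | ~x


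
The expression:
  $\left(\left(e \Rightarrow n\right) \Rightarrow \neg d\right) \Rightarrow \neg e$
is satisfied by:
  {d: True, n: True, e: False}
  {d: True, n: False, e: False}
  {n: True, d: False, e: False}
  {d: False, n: False, e: False}
  {d: True, e: True, n: True}


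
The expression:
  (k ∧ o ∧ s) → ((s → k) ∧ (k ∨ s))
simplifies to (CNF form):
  True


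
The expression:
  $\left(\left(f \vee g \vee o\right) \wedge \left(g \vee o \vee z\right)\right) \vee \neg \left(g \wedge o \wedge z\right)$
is always true.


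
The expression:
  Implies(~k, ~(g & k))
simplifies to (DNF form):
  True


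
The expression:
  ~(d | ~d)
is never true.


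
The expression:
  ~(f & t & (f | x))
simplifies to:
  ~f | ~t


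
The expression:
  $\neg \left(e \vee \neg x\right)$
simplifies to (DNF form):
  $x \wedge \neg e$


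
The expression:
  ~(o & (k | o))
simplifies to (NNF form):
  ~o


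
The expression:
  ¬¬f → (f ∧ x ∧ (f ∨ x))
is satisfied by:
  {x: True, f: False}
  {f: False, x: False}
  {f: True, x: True}


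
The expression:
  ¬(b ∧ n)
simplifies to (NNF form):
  ¬b ∨ ¬n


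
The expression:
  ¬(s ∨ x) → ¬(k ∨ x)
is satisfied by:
  {s: True, x: True, k: False}
  {s: True, k: False, x: False}
  {x: True, k: False, s: False}
  {x: False, k: False, s: False}
  {s: True, x: True, k: True}
  {s: True, k: True, x: False}
  {x: True, k: True, s: False}


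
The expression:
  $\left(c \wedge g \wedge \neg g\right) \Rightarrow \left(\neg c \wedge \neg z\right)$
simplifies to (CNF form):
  $\text{True}$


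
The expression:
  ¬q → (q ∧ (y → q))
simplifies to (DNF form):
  q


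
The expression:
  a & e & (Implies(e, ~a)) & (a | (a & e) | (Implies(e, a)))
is never true.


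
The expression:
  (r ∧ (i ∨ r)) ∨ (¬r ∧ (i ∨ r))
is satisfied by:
  {i: True, r: True}
  {i: True, r: False}
  {r: True, i: False}


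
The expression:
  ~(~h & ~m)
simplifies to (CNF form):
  h | m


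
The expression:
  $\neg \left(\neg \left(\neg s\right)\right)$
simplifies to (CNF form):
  $\neg s$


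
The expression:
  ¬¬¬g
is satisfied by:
  {g: False}


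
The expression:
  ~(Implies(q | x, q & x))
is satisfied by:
  {q: True, x: False}
  {x: True, q: False}


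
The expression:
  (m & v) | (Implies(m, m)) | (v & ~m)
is always true.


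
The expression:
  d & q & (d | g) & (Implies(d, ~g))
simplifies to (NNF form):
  d & q & ~g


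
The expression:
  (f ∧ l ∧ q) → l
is always true.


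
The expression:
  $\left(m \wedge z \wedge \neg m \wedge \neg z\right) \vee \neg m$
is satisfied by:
  {m: False}


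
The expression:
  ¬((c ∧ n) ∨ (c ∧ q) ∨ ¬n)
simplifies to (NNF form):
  n ∧ ¬c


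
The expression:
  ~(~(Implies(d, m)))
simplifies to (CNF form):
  m | ~d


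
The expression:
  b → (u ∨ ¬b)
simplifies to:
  u ∨ ¬b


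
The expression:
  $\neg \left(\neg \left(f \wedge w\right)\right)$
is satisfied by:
  {w: True, f: True}


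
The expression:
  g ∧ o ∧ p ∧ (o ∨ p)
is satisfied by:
  {p: True, o: True, g: True}


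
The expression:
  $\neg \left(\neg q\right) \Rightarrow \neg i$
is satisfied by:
  {q: False, i: False}
  {i: True, q: False}
  {q: True, i: False}


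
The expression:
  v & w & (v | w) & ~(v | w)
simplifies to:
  False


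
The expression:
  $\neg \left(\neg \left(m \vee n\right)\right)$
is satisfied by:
  {n: True, m: True}
  {n: True, m: False}
  {m: True, n: False}


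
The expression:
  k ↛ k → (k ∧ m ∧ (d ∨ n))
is always true.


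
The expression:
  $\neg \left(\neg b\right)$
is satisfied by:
  {b: True}


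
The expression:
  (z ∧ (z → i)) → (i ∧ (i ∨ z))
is always true.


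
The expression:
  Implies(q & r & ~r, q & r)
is always true.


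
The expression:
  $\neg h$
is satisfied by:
  {h: False}


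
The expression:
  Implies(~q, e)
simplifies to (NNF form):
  e | q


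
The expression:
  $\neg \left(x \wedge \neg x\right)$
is always true.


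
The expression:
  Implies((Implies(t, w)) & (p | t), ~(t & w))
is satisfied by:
  {w: False, t: False}
  {t: True, w: False}
  {w: True, t: False}


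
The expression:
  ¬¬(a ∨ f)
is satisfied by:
  {a: True, f: True}
  {a: True, f: False}
  {f: True, a: False}


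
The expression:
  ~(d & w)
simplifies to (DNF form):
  ~d | ~w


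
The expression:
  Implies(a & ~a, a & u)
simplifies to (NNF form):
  True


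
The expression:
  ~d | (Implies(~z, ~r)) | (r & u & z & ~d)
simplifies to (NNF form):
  z | ~d | ~r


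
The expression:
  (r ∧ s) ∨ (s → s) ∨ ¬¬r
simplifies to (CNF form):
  True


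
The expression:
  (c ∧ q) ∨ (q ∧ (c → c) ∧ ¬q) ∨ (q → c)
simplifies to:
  c ∨ ¬q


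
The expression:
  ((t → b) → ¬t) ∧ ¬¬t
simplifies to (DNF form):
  t ∧ ¬b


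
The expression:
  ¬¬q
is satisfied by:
  {q: True}


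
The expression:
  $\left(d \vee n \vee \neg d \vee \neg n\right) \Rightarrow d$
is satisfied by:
  {d: True}


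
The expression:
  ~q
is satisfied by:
  {q: False}


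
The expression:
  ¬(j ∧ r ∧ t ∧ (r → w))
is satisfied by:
  {w: False, t: False, r: False, j: False}
  {j: True, w: False, t: False, r: False}
  {r: True, w: False, t: False, j: False}
  {j: True, r: True, w: False, t: False}
  {t: True, j: False, w: False, r: False}
  {j: True, t: True, w: False, r: False}
  {r: True, t: True, j: False, w: False}
  {j: True, r: True, t: True, w: False}
  {w: True, r: False, t: False, j: False}
  {j: True, w: True, r: False, t: False}
  {r: True, w: True, j: False, t: False}
  {j: True, r: True, w: True, t: False}
  {t: True, w: True, r: False, j: False}
  {j: True, t: True, w: True, r: False}
  {r: True, t: True, w: True, j: False}


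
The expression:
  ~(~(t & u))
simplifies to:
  t & u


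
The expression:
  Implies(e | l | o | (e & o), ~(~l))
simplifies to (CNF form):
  (l | ~e) & (l | ~o)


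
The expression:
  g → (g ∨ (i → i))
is always true.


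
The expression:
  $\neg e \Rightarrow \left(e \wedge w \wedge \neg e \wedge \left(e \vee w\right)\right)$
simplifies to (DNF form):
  $e$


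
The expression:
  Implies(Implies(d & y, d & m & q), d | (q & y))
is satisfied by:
  {d: True, q: True, y: True}
  {d: True, q: True, y: False}
  {d: True, y: True, q: False}
  {d: True, y: False, q: False}
  {q: True, y: True, d: False}


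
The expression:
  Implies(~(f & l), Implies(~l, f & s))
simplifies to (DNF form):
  l | (f & s)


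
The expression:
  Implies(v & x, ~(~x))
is always true.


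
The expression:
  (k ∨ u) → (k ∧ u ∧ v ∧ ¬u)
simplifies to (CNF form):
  ¬k ∧ ¬u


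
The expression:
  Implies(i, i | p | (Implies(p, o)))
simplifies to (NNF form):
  True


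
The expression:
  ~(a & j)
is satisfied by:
  {a: False, j: False}
  {j: True, a: False}
  {a: True, j: False}


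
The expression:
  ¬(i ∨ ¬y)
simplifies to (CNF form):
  y ∧ ¬i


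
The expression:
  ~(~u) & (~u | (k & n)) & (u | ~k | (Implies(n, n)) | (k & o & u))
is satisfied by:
  {u: True, n: True, k: True}


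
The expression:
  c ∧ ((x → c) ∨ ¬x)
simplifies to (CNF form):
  c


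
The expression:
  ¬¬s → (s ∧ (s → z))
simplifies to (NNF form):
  z ∨ ¬s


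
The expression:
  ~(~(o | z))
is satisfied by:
  {o: True, z: True}
  {o: True, z: False}
  {z: True, o: False}


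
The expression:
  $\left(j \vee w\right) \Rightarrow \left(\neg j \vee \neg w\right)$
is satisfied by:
  {w: False, j: False}
  {j: True, w: False}
  {w: True, j: False}


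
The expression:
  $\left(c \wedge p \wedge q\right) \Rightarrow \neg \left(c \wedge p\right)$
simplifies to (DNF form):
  $\neg c \vee \neg p \vee \neg q$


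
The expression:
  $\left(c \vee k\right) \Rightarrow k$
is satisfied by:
  {k: True, c: False}
  {c: False, k: False}
  {c: True, k: True}


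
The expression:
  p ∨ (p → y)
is always true.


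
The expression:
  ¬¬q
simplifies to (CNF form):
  q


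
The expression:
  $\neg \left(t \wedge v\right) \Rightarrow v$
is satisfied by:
  {v: True}


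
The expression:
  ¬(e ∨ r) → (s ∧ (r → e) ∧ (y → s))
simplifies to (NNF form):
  e ∨ r ∨ s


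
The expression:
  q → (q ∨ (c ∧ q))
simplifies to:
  True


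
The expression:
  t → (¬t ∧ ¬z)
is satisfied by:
  {t: False}


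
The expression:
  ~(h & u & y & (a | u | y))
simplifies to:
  ~h | ~u | ~y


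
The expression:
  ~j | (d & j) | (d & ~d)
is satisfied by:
  {d: True, j: False}
  {j: False, d: False}
  {j: True, d: True}


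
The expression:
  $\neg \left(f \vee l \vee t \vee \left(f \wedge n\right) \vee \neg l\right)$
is never true.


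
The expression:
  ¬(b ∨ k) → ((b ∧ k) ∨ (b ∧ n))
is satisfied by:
  {b: True, k: True}
  {b: True, k: False}
  {k: True, b: False}


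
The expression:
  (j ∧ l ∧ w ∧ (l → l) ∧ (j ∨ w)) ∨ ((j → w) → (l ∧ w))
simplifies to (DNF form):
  (j ∧ ¬w) ∨ (l ∧ w)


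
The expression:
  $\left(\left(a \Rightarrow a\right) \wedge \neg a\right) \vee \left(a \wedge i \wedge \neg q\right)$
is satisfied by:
  {i: True, q: False, a: False}
  {q: False, a: False, i: False}
  {i: True, q: True, a: False}
  {q: True, i: False, a: False}
  {a: True, i: True, q: False}


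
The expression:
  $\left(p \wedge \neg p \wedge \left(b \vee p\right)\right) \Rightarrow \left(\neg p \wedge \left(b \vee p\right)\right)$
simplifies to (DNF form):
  $\text{True}$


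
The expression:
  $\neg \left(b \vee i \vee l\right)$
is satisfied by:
  {i: False, l: False, b: False}


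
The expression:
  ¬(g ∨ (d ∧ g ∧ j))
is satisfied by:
  {g: False}


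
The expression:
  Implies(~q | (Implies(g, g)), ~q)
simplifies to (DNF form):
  ~q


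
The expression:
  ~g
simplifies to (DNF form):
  ~g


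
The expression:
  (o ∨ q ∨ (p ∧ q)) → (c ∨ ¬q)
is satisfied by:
  {c: True, q: False}
  {q: False, c: False}
  {q: True, c: True}


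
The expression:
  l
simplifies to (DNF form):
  l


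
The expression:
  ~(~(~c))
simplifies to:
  ~c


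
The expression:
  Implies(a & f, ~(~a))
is always true.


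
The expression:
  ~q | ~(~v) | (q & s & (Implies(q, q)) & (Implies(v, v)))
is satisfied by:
  {v: True, s: True, q: False}
  {v: True, s: False, q: False}
  {s: True, v: False, q: False}
  {v: False, s: False, q: False}
  {q: True, v: True, s: True}
  {q: True, v: True, s: False}
  {q: True, s: True, v: False}


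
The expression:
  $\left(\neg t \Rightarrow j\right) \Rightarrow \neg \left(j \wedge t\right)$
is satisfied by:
  {t: False, j: False}
  {j: True, t: False}
  {t: True, j: False}


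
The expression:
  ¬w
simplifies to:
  ¬w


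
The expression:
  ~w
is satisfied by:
  {w: False}


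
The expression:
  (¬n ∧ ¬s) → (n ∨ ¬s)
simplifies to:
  True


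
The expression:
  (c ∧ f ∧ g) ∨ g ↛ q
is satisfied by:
  {f: True, g: True, c: True, q: False}
  {f: True, g: True, c: False, q: False}
  {g: True, c: True, f: False, q: False}
  {g: True, f: False, c: False, q: False}
  {q: True, f: True, g: True, c: True}


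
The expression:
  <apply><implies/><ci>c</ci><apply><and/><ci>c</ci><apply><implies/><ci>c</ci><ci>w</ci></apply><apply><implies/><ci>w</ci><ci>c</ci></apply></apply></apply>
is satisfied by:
  {w: True, c: False}
  {c: False, w: False}
  {c: True, w: True}


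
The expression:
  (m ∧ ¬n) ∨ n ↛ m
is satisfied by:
  {n: True, m: False}
  {m: True, n: False}


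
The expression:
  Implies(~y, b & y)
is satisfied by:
  {y: True}


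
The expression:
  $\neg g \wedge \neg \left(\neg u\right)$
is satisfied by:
  {u: True, g: False}


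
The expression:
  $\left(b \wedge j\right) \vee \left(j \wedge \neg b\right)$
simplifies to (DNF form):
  $j$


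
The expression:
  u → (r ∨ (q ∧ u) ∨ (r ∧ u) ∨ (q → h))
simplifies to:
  True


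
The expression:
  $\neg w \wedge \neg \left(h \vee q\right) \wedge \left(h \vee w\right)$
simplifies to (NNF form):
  $\text{False}$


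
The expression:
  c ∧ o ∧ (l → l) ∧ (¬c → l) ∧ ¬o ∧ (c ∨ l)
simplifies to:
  False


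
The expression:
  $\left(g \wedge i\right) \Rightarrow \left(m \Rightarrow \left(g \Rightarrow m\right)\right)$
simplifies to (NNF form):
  $\text{True}$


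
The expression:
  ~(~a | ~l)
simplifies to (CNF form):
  a & l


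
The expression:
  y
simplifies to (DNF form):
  y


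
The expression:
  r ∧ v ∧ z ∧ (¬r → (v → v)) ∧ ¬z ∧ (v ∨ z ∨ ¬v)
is never true.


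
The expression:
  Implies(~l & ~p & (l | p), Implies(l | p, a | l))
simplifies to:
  True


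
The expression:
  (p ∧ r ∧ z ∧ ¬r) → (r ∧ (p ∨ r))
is always true.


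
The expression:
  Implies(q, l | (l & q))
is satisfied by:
  {l: True, q: False}
  {q: False, l: False}
  {q: True, l: True}


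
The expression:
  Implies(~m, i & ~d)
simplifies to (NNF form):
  m | (i & ~d)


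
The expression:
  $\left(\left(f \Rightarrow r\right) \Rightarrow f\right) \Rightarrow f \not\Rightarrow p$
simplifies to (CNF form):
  $\neg f \vee \neg p$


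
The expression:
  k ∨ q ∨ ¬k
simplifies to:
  True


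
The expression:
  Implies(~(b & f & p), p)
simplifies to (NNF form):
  p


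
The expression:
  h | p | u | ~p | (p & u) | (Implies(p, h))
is always true.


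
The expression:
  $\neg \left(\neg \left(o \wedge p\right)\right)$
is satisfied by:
  {p: True, o: True}


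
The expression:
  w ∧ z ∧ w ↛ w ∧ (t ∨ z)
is never true.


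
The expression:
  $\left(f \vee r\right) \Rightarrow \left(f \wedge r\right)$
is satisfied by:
  {f: False, r: False}
  {r: True, f: True}


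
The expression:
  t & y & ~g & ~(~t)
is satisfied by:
  {t: True, y: True, g: False}


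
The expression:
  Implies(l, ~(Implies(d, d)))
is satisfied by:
  {l: False}


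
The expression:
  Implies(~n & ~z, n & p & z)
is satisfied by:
  {n: True, z: True}
  {n: True, z: False}
  {z: True, n: False}


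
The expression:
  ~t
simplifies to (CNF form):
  ~t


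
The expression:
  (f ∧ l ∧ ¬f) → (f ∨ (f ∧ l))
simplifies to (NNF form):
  True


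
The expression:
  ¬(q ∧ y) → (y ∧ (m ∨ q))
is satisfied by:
  {q: True, m: True, y: True}
  {q: True, y: True, m: False}
  {m: True, y: True, q: False}


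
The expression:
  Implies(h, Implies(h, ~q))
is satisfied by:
  {h: False, q: False}
  {q: True, h: False}
  {h: True, q: False}


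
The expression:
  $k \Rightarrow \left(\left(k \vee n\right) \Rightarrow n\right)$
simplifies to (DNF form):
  $n \vee \neg k$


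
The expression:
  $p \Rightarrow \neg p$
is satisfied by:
  {p: False}


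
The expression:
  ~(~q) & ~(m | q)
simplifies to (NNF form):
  False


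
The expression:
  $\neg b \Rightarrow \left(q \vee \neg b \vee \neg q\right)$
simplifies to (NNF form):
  $\text{True}$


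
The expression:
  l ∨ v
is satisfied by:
  {v: True, l: True}
  {v: True, l: False}
  {l: True, v: False}


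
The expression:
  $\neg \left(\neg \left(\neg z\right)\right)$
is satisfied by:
  {z: False}


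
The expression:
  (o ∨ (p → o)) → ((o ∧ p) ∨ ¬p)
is always true.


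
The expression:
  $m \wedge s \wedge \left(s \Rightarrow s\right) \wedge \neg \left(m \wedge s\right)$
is never true.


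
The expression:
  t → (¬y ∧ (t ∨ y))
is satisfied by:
  {t: False, y: False}
  {y: True, t: False}
  {t: True, y: False}


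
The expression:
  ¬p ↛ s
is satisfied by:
  {p: False, s: False}


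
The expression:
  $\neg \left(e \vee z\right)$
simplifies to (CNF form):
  $\neg e \wedge \neg z$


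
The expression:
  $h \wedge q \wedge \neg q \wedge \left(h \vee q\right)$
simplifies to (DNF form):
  $\text{False}$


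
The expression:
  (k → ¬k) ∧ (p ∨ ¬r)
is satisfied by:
  {p: True, k: False, r: False}
  {p: False, k: False, r: False}
  {r: True, p: True, k: False}


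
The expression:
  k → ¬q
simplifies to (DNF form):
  ¬k ∨ ¬q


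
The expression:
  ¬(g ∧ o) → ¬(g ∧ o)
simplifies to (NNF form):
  True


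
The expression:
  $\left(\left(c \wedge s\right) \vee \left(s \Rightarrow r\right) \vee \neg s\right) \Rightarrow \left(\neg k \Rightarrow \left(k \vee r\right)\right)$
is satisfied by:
  {r: True, k: True, s: True, c: False}
  {r: True, k: True, s: False, c: False}
  {r: True, k: True, c: True, s: True}
  {r: True, k: True, c: True, s: False}
  {r: True, s: True, c: False, k: False}
  {r: True, s: False, c: False, k: False}
  {r: True, c: True, s: True, k: False}
  {r: True, c: True, s: False, k: False}
  {k: True, s: True, c: False, r: False}
  {k: True, s: False, c: False, r: False}
  {k: True, c: True, s: True, r: False}
  {k: True, c: True, s: False, r: False}
  {s: True, k: False, c: False, r: False}


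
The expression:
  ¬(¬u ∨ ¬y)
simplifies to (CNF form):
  u ∧ y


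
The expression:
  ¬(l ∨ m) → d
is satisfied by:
  {d: True, m: True, l: True}
  {d: True, m: True, l: False}
  {d: True, l: True, m: False}
  {d: True, l: False, m: False}
  {m: True, l: True, d: False}
  {m: True, l: False, d: False}
  {l: True, m: False, d: False}


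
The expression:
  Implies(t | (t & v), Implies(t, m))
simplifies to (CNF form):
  m | ~t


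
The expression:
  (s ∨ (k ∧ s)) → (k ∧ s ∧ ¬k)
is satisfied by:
  {s: False}


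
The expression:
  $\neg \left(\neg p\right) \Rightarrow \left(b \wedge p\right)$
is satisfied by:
  {b: True, p: False}
  {p: False, b: False}
  {p: True, b: True}


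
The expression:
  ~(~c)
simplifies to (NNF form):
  c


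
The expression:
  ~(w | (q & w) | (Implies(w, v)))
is never true.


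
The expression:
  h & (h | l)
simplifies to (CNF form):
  h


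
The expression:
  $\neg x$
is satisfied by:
  {x: False}


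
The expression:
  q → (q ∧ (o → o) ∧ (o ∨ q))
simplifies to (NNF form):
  True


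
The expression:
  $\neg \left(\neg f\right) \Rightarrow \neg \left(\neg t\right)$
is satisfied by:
  {t: True, f: False}
  {f: False, t: False}
  {f: True, t: True}


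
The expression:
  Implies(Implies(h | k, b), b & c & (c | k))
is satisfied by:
  {k: True, h: True, c: True, b: False}
  {k: True, h: True, c: False, b: False}
  {k: True, c: True, h: False, b: False}
  {k: True, c: False, h: False, b: False}
  {h: True, c: True, k: False, b: False}
  {h: True, c: False, k: False, b: False}
  {b: True, k: True, h: True, c: True}
  {b: True, k: True, c: True, h: False}
  {b: True, h: True, c: True, k: False}
  {b: True, c: True, h: False, k: False}


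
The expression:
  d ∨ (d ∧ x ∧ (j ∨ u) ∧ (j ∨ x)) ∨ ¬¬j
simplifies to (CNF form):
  d ∨ j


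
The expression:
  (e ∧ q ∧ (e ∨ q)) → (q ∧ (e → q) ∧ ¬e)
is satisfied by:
  {e: False, q: False}
  {q: True, e: False}
  {e: True, q: False}


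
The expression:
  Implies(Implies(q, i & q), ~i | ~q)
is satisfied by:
  {q: False, i: False}
  {i: True, q: False}
  {q: True, i: False}


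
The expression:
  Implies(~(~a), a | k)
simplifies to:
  True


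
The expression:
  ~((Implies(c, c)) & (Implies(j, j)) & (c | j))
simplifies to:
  ~c & ~j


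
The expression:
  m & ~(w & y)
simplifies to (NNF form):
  m & (~w | ~y)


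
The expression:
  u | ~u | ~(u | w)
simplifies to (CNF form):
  True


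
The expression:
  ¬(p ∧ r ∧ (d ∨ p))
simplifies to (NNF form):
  ¬p ∨ ¬r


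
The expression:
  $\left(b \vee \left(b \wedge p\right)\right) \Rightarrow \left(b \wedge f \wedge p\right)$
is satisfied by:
  {p: True, f: True, b: False}
  {p: True, f: False, b: False}
  {f: True, p: False, b: False}
  {p: False, f: False, b: False}
  {b: True, p: True, f: True}


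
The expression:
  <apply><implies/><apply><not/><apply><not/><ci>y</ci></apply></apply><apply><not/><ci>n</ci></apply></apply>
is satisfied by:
  {y: False, n: False}
  {n: True, y: False}
  {y: True, n: False}


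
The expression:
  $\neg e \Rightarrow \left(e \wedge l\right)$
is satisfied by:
  {e: True}


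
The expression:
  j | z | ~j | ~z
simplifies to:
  True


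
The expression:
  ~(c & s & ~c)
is always true.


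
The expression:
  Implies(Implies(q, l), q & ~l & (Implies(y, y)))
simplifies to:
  q & ~l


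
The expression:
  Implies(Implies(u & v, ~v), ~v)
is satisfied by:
  {u: True, v: False}
  {v: False, u: False}
  {v: True, u: True}


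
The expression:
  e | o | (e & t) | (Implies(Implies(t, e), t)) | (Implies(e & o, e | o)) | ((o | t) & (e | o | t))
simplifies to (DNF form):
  True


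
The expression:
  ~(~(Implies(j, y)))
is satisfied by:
  {y: True, j: False}
  {j: False, y: False}
  {j: True, y: True}


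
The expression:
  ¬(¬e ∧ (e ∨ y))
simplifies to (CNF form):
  e ∨ ¬y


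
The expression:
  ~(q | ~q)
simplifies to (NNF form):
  False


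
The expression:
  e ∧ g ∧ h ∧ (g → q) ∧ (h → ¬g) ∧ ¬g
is never true.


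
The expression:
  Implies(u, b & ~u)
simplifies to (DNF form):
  ~u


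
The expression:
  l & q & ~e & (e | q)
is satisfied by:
  {q: True, l: True, e: False}


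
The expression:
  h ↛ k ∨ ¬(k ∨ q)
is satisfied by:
  {h: True, k: False, q: False}
  {h: False, k: False, q: False}
  {q: True, h: True, k: False}


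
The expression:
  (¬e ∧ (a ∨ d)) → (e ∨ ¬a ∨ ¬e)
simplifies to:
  True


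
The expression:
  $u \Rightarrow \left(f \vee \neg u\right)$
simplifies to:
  $f \vee \neg u$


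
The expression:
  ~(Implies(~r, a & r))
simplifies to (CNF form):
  ~r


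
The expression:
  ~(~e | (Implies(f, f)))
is never true.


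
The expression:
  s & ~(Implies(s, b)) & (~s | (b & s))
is never true.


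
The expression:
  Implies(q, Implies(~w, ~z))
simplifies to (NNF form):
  w | ~q | ~z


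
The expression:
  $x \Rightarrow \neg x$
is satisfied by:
  {x: False}


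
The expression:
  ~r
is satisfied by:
  {r: False}


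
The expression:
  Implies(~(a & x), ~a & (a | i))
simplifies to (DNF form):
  (a & x) | (i & ~a)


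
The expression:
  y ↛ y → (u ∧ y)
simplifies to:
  True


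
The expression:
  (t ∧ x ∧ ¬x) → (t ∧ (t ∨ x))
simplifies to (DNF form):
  True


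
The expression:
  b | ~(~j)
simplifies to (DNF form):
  b | j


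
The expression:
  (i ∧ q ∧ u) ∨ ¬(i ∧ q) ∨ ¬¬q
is always true.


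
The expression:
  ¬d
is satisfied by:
  {d: False}


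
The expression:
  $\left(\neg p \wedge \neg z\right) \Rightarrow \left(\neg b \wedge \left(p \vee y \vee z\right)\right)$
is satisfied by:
  {z: True, p: True, y: True, b: False}
  {z: True, p: True, y: False, b: False}
  {b: True, z: True, p: True, y: True}
  {b: True, z: True, p: True, y: False}
  {z: True, y: True, p: False, b: False}
  {z: True, y: False, p: False, b: False}
  {z: True, b: True, y: True, p: False}
  {z: True, b: True, y: False, p: False}
  {p: True, y: True, z: False, b: False}
  {p: True, z: False, y: False, b: False}
  {b: True, p: True, y: True, z: False}
  {b: True, p: True, z: False, y: False}
  {y: True, z: False, p: False, b: False}


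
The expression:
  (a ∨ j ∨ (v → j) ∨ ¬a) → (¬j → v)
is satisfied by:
  {v: True, j: True}
  {v: True, j: False}
  {j: True, v: False}


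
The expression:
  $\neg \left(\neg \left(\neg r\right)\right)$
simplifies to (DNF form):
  $\neg r$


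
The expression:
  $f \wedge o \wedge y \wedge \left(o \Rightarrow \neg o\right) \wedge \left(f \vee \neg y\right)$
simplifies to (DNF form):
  $\text{False}$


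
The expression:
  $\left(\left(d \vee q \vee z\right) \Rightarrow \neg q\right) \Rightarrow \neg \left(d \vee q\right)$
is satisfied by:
  {q: True, d: False}
  {d: False, q: False}
  {d: True, q: True}


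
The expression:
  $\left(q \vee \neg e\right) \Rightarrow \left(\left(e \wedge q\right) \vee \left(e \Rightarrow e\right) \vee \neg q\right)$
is always true.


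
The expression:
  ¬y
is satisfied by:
  {y: False}


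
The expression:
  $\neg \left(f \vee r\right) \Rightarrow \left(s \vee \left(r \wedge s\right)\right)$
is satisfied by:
  {r: True, s: True, f: True}
  {r: True, s: True, f: False}
  {r: True, f: True, s: False}
  {r: True, f: False, s: False}
  {s: True, f: True, r: False}
  {s: True, f: False, r: False}
  {f: True, s: False, r: False}


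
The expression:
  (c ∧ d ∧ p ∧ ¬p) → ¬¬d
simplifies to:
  True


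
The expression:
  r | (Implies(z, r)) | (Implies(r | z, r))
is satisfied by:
  {r: True, z: False}
  {z: False, r: False}
  {z: True, r: True}


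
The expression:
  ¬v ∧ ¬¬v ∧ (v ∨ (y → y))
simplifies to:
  False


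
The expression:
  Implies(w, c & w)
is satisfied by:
  {c: True, w: False}
  {w: False, c: False}
  {w: True, c: True}


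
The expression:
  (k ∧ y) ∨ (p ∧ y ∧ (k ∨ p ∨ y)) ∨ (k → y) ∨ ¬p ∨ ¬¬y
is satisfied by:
  {y: True, p: False, k: False}
  {p: False, k: False, y: False}
  {y: True, k: True, p: False}
  {k: True, p: False, y: False}
  {y: True, p: True, k: False}
  {p: True, y: False, k: False}
  {y: True, k: True, p: True}


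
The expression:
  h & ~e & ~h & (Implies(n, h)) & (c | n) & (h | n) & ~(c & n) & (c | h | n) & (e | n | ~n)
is never true.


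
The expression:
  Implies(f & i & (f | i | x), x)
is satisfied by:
  {x: True, i: False, f: False}
  {i: False, f: False, x: False}
  {f: True, x: True, i: False}
  {f: True, i: False, x: False}
  {x: True, i: True, f: False}
  {i: True, x: False, f: False}
  {f: True, i: True, x: True}


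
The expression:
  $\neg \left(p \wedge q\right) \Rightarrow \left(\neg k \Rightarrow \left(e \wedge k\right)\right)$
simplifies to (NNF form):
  $k \vee \left(p \wedge q\right)$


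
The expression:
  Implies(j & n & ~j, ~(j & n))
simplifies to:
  True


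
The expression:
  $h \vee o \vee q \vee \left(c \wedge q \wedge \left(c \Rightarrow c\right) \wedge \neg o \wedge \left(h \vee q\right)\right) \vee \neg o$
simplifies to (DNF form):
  $\text{True}$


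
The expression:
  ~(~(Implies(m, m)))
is always true.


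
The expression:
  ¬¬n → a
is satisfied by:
  {a: True, n: False}
  {n: False, a: False}
  {n: True, a: True}


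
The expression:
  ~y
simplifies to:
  ~y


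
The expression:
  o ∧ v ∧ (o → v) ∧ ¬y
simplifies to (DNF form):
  o ∧ v ∧ ¬y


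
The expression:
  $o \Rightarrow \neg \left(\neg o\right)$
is always true.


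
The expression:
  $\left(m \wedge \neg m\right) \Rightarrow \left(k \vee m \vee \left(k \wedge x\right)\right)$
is always true.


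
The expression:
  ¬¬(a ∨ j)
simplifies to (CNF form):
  a ∨ j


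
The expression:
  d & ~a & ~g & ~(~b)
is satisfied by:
  {b: True, d: True, g: False, a: False}


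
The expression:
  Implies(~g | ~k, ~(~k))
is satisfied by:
  {k: True}


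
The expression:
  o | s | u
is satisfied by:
  {o: True, u: True, s: True}
  {o: True, u: True, s: False}
  {o: True, s: True, u: False}
  {o: True, s: False, u: False}
  {u: True, s: True, o: False}
  {u: True, s: False, o: False}
  {s: True, u: False, o: False}


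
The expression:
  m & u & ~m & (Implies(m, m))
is never true.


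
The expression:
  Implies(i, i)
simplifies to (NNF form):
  True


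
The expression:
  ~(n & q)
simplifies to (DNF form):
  ~n | ~q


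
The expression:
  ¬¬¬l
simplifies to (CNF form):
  ¬l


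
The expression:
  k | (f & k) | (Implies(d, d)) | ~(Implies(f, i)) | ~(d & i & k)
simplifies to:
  True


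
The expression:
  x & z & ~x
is never true.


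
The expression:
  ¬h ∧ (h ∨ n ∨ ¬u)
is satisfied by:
  {n: True, h: False, u: False}
  {h: False, u: False, n: False}
  {n: True, u: True, h: False}


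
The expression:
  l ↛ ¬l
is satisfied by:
  {l: True}


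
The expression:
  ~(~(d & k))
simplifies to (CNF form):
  d & k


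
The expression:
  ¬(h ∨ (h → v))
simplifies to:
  False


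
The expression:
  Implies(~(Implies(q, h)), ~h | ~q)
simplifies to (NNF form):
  True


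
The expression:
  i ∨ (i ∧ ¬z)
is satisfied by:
  {i: True}


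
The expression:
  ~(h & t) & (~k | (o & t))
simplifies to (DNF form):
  (~h & ~k) | (~k & ~t) | (o & t & ~h) | (o & t & ~t) | (o & ~h & ~k) | (o & ~k & ~t) | (t & ~h & ~k) | (t & ~k & ~t)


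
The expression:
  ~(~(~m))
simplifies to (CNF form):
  ~m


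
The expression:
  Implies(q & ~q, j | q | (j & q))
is always true.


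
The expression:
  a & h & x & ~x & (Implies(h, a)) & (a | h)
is never true.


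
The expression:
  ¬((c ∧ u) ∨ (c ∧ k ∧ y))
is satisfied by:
  {y: False, u: False, c: False, k: False}
  {k: True, y: False, u: False, c: False}
  {y: True, k: False, u: False, c: False}
  {k: True, y: True, u: False, c: False}
  {u: True, k: False, y: False, c: False}
  {k: True, u: True, y: False, c: False}
  {u: True, y: True, k: False, c: False}
  {k: True, u: True, y: True, c: False}
  {c: True, k: False, y: False, u: False}
  {c: True, k: True, y: False, u: False}
  {c: True, y: True, k: False, u: False}


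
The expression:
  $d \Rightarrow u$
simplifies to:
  $u \vee \neg d$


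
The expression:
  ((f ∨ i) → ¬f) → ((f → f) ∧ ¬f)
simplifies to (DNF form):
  True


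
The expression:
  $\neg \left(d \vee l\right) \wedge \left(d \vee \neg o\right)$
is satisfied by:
  {d: False, o: False, l: False}


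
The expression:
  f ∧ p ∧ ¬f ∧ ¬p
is never true.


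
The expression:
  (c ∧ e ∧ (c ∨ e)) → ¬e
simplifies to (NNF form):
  ¬c ∨ ¬e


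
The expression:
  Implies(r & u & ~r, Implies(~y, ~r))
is always true.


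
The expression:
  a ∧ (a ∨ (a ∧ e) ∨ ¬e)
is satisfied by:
  {a: True}


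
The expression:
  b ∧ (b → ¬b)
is never true.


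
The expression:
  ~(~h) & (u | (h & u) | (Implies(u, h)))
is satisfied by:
  {h: True}


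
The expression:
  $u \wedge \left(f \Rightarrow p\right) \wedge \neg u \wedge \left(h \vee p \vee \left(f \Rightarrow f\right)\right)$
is never true.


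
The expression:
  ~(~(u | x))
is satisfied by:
  {x: True, u: True}
  {x: True, u: False}
  {u: True, x: False}


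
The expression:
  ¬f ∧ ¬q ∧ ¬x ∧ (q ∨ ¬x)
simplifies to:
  ¬f ∧ ¬q ∧ ¬x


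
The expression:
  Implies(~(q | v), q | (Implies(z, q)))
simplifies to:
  q | v | ~z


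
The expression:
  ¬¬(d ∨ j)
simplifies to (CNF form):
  d ∨ j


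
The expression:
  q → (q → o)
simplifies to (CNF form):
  o ∨ ¬q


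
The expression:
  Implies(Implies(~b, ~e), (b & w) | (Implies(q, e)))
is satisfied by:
  {w: True, e: True, b: True, q: False}
  {w: True, e: True, b: False, q: False}
  {e: True, b: True, w: False, q: False}
  {e: True, w: False, b: False, q: False}
  {w: True, b: True, e: False, q: False}
  {w: True, b: False, e: False, q: False}
  {b: True, w: False, e: False, q: False}
  {b: False, w: False, e: False, q: False}
  {q: True, w: True, e: True, b: True}
  {q: True, w: True, e: True, b: False}
  {q: True, e: True, b: True, w: False}
  {q: True, e: True, b: False, w: False}
  {q: True, w: True, b: True, e: False}


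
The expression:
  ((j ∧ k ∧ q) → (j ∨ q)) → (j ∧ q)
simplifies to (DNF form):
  j ∧ q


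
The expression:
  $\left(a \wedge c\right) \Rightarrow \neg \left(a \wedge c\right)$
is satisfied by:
  {c: False, a: False}
  {a: True, c: False}
  {c: True, a: False}


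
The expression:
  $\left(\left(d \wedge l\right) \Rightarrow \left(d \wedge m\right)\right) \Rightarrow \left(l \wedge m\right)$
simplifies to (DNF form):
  $\left(d \wedge l\right) \vee \left(l \wedge m\right)$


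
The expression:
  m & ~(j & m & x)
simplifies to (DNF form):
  (m & ~j) | (m & ~x)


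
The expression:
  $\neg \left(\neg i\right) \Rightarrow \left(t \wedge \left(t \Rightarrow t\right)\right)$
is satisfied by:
  {t: True, i: False}
  {i: False, t: False}
  {i: True, t: True}


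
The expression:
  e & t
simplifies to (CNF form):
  e & t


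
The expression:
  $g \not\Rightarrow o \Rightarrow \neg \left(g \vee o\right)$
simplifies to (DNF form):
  $o \vee \neg g$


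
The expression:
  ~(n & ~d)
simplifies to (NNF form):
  d | ~n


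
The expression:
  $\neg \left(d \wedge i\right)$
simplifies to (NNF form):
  $\neg d \vee \neg i$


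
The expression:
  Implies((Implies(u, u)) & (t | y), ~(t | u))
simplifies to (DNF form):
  (~t & ~u) | (~t & ~y)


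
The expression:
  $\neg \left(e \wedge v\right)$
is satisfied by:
  {v: False, e: False}
  {e: True, v: False}
  {v: True, e: False}


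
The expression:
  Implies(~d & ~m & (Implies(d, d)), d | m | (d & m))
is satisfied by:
  {d: True, m: True}
  {d: True, m: False}
  {m: True, d: False}


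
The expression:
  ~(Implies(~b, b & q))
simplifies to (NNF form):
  ~b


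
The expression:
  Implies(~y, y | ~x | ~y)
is always true.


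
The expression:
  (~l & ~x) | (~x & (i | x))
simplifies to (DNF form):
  (i & ~x) | (~l & ~x)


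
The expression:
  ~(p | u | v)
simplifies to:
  ~p & ~u & ~v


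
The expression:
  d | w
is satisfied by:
  {d: True, w: True}
  {d: True, w: False}
  {w: True, d: False}


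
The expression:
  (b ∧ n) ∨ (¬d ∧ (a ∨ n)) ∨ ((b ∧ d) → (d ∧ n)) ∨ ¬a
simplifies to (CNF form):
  n ∨ ¬a ∨ ¬b ∨ ¬d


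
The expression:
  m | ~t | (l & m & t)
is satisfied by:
  {m: True, t: False}
  {t: False, m: False}
  {t: True, m: True}


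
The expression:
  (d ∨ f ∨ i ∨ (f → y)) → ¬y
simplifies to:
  ¬y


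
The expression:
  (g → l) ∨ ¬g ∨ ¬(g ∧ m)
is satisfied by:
  {l: True, g: False, m: False}
  {g: False, m: False, l: False}
  {l: True, m: True, g: False}
  {m: True, g: False, l: False}
  {l: True, g: True, m: False}
  {g: True, l: False, m: False}
  {l: True, m: True, g: True}


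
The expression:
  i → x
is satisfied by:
  {x: True, i: False}
  {i: False, x: False}
  {i: True, x: True}


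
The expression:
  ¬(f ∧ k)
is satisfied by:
  {k: False, f: False}
  {f: True, k: False}
  {k: True, f: False}
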